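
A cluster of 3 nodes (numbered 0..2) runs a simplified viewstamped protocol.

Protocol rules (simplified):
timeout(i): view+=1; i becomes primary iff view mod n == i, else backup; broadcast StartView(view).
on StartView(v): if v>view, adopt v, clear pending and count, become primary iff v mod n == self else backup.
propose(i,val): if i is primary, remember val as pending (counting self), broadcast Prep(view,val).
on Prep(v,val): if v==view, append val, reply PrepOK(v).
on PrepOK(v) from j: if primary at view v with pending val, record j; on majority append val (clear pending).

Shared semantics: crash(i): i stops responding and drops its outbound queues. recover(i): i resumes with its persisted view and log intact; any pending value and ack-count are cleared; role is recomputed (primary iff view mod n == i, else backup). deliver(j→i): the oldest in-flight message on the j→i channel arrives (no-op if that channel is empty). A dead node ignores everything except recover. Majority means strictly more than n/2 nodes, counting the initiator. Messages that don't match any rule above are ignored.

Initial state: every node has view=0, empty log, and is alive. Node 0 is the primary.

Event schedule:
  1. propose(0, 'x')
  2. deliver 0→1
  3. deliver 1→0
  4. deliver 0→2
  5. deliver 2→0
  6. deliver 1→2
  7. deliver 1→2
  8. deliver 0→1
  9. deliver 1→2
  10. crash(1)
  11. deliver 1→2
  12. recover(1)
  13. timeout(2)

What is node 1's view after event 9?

step 1 propose(0,'x'): —
step 2 deliver 0→1: 1={back,v=0,log=x}
step 3 deliver 1→0: 0={prim,v=0,log=x}
step 4 deliver 0→2: 2={back,v=0,log=x}
step 5 deliver 2→0: —
step 6 deliver 1→2: —
step 7 deliver 1→2: —
step 8 deliver 0→1: —
step 9 deliver 1→2: —

0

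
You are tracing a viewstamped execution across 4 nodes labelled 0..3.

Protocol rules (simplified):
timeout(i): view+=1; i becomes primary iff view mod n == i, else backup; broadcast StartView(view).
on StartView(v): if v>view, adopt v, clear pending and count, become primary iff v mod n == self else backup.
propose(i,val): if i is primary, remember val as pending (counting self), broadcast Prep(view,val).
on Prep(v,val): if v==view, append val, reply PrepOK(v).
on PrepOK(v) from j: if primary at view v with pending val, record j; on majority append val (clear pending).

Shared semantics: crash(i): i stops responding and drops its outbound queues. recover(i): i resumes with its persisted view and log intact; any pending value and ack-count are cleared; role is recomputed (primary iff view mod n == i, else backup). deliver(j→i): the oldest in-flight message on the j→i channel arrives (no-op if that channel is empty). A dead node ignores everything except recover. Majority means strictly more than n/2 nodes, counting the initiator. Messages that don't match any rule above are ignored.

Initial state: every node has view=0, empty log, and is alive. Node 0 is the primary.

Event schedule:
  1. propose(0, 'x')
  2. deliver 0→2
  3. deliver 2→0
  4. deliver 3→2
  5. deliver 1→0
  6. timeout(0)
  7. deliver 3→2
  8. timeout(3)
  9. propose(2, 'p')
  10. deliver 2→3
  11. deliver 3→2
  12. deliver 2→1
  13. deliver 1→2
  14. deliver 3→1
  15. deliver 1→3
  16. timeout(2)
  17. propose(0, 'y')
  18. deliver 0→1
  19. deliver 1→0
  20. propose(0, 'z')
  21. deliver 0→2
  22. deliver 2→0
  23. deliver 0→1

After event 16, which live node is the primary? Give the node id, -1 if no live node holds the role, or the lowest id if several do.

step 1 propose(0,'x'): —
step 2 deliver 0→2: 2={back,v=0,log=x}
step 3 deliver 2→0: —
step 4 deliver 3→2: —
step 5 deliver 1→0: —
step 6 timeout(0): 0={back,v=1,log=-}
step 7 deliver 3→2: —
step 8 timeout(3): 3={back,v=1,log=-}
step 9 propose(2,'p'): —
step 10 deliver 2→3: —
step 11 deliver 3→2: 2={back,v=1,log=x}
step 12 deliver 2→1: —
step 13 deliver 1→2: —
step 14 deliver 3→1: 1={prim,v=1,log=-}
step 15 deliver 1→3: —
step 16 timeout(2): 2={prim,v=2,log=x}

1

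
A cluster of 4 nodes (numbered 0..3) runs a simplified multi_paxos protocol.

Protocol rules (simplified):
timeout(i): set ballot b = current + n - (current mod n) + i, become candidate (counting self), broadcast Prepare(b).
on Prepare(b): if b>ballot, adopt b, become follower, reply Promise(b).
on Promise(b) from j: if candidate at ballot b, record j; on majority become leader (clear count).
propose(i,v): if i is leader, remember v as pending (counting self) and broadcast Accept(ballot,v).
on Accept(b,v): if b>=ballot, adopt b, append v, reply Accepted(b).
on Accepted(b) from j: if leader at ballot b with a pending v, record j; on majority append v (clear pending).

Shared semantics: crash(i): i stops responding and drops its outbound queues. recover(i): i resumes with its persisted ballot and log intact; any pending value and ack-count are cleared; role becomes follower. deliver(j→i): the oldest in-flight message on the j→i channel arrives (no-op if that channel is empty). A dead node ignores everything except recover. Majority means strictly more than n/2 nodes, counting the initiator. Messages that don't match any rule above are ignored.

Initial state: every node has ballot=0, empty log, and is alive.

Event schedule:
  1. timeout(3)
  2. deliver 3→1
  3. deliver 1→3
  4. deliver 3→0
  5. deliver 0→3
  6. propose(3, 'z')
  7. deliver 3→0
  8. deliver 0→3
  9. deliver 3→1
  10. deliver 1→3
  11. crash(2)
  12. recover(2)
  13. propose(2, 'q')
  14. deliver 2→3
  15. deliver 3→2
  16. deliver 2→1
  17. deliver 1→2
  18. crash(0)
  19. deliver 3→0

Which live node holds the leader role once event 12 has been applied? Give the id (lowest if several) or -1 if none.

3

1. timeout(3):  <3:cand b7 ->
2. deliver 3→1:  <1:foll b7 ->
3. deliver 1→3:  nop
4. deliver 3→0:  <0:foll b7 ->
5. deliver 0→3:  <3:lead b7 ->
6. propose(3,'z'):  nop
7. deliver 3→0:  <0:foll b7 z>
8. deliver 0→3:  nop
9. deliver 3→1:  <1:foll b7 z>
10. deliver 1→3:  <3:lead b7 z>
11. crash(2):  <2:✗foll b0 ->
12. recover(2):  <2:foll b0 ->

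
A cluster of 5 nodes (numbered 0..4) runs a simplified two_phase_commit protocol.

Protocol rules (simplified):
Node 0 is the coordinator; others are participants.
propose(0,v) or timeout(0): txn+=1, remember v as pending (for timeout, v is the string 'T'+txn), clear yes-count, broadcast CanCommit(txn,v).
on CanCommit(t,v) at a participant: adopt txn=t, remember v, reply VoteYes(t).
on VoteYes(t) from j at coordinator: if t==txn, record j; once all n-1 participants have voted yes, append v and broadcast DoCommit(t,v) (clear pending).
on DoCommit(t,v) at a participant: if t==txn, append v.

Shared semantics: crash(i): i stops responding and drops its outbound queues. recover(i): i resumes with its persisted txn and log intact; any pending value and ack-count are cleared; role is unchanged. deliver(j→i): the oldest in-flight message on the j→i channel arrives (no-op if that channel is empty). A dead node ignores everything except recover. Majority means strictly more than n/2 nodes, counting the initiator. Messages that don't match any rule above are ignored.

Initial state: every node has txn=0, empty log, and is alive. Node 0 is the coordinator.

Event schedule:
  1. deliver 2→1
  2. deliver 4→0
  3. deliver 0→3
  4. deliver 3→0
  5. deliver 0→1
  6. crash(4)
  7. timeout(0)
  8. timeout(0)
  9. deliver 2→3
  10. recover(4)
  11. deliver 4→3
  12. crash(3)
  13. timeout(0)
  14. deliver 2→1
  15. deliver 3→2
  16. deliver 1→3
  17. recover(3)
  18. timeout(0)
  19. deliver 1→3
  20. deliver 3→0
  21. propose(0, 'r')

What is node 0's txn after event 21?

step 1 deliver 2→1: —
step 2 deliver 4→0: —
step 3 deliver 0→3: —
step 4 deliver 3→0: —
step 5 deliver 0→1: —
step 6 crash(4): 4={✗part,t=0,log=-}
step 7 timeout(0): 0={coor,t=1,log=-}
step 8 timeout(0): 0={coor,t=2,log=-}
step 9 deliver 2→3: —
step 10 recover(4): 4={part,t=0,log=-}
step 11 deliver 4→3: —
step 12 crash(3): 3={✗part,t=0,log=-}
step 13 timeout(0): 0={coor,t=3,log=-}
step 14 deliver 2→1: —
step 15 deliver 3→2: —
step 16 deliver 1→3: —
step 17 recover(3): 3={part,t=0,log=-}
step 18 timeout(0): 0={coor,t=4,log=-}
step 19 deliver 1→3: —
step 20 deliver 3→0: —
step 21 propose(0,'r'): 0={coor,t=5,log=-}

5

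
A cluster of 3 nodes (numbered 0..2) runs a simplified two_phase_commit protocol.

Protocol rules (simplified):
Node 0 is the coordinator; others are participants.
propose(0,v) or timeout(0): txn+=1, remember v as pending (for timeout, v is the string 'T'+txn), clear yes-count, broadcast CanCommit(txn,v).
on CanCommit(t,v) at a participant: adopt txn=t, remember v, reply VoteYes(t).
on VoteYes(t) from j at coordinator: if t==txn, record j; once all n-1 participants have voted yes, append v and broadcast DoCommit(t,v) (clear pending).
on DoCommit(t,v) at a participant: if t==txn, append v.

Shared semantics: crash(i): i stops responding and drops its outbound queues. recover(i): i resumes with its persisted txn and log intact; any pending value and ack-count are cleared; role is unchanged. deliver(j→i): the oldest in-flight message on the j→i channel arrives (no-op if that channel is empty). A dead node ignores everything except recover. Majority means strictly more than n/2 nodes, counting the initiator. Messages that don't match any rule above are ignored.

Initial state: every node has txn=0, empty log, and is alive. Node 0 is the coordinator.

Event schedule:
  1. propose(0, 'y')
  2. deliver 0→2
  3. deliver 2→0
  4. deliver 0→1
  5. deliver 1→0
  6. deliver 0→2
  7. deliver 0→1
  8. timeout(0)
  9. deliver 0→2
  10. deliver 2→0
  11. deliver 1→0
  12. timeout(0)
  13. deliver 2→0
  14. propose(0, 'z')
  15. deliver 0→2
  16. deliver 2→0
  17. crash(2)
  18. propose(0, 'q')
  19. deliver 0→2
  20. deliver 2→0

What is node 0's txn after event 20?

5

after 1 — propose(0,'y'): n0:coor/t1/[-]
after 2 — deliver 0→2: n2:part/t1/[-]
after 3 — deliver 2→0: ·
after 4 — deliver 0→1: n1:part/t1/[-]
after 5 — deliver 1→0: n0:coor/t1/[y]
after 6 — deliver 0→2: n2:part/t1/[y]
after 7 — deliver 0→1: n1:part/t1/[y]
after 8 — timeout(0): n0:coor/t2/[y]
after 9 — deliver 0→2: n2:part/t2/[y]
after 10 — deliver 2→0: ·
after 11 — deliver 1→0: ·
after 12 — timeout(0): n0:coor/t3/[y]
after 13 — deliver 2→0: ·
after 14 — propose(0,'z'): n0:coor/t4/[y]
after 15 — deliver 0→2: n2:part/t3/[y]
after 16 — deliver 2→0: ·
after 17 — crash(2): n2:✗part/t3/[y]
after 18 — propose(0,'q'): n0:coor/t5/[y]
after 19 — deliver 0→2: ·
after 20 — deliver 2→0: ·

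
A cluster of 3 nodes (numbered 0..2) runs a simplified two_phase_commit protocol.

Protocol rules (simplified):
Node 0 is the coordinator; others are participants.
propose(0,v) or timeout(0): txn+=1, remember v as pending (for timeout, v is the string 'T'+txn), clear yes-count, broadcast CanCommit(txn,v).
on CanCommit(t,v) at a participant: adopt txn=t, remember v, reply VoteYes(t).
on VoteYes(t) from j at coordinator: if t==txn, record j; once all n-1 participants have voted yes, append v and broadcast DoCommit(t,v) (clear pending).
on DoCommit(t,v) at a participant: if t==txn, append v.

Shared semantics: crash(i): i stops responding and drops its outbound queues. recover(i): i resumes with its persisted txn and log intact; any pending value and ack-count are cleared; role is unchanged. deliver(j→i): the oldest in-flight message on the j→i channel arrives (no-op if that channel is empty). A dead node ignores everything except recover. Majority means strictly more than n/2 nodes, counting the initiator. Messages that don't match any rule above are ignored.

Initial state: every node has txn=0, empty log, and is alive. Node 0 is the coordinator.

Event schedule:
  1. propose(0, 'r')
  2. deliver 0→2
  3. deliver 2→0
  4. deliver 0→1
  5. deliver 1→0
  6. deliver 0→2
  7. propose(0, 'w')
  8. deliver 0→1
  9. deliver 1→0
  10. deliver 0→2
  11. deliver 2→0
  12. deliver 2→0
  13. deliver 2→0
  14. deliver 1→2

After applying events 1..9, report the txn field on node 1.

after 1 — propose(0,'r'): n0:coor/t1/[-]
after 2 — deliver 0→2: n2:part/t1/[-]
after 3 — deliver 2→0: ·
after 4 — deliver 0→1: n1:part/t1/[-]
after 5 — deliver 1→0: n0:coor/t1/[r]
after 6 — deliver 0→2: n2:part/t1/[r]
after 7 — propose(0,'w'): n0:coor/t2/[r]
after 8 — deliver 0→1: n1:part/t1/[r]
after 9 — deliver 1→0: ·

1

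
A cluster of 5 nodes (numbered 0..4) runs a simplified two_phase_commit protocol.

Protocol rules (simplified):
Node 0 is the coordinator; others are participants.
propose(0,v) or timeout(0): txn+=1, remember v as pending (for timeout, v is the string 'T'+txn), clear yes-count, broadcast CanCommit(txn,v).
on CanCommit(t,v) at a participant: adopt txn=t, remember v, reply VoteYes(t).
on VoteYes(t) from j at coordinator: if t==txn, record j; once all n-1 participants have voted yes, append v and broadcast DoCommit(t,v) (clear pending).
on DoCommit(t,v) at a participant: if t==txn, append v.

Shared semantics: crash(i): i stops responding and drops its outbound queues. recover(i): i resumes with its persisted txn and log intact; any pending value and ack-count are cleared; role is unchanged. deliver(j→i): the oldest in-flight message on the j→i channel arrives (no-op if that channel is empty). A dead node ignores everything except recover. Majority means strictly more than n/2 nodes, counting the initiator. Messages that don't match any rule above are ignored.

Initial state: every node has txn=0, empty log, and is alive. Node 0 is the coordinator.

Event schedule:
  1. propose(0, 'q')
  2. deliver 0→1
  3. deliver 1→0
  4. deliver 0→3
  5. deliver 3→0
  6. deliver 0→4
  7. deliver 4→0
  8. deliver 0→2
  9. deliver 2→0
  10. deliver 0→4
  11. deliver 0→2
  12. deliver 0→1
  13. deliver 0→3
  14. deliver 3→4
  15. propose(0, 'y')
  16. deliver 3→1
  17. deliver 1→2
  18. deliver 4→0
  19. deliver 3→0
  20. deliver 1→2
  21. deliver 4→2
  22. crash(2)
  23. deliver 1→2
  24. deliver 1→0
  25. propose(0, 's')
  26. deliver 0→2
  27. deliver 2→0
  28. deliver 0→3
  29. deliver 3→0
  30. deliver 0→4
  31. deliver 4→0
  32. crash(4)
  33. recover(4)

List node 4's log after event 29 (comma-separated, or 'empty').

[1] propose(0,'q') → N0(coor t1 [-])
[2] deliver 0→1 → N1(part t1 [-])
[3] deliver 1→0 → ∅
[4] deliver 0→3 → N3(part t1 [-])
[5] deliver 3→0 → ∅
[6] deliver 0→4 → N4(part t1 [-])
[7] deliver 4→0 → ∅
[8] deliver 0→2 → N2(part t1 [-])
[9] deliver 2→0 → N0(coor t1 [q])
[10] deliver 0→4 → N4(part t1 [q])
[11] deliver 0→2 → N2(part t1 [q])
[12] deliver 0→1 → N1(part t1 [q])
[13] deliver 0→3 → N3(part t1 [q])
[14] deliver 3→4 → ∅
[15] propose(0,'y') → N0(coor t2 [q])
[16] deliver 3→1 → ∅
[17] deliver 1→2 → ∅
[18] deliver 4→0 → ∅
[19] deliver 3→0 → ∅
[20] deliver 1→2 → ∅
[21] deliver 4→2 → ∅
[22] crash(2) → N2(✗part t1 [q])
[23] deliver 1→2 → ∅
[24] deliver 1→0 → ∅
[25] propose(0,'s') → N0(coor t3 [q])
[26] deliver 0→2 → ∅
[27] deliver 2→0 → ∅
[28] deliver 0→3 → N3(part t2 [q])
[29] deliver 3→0 → ∅

q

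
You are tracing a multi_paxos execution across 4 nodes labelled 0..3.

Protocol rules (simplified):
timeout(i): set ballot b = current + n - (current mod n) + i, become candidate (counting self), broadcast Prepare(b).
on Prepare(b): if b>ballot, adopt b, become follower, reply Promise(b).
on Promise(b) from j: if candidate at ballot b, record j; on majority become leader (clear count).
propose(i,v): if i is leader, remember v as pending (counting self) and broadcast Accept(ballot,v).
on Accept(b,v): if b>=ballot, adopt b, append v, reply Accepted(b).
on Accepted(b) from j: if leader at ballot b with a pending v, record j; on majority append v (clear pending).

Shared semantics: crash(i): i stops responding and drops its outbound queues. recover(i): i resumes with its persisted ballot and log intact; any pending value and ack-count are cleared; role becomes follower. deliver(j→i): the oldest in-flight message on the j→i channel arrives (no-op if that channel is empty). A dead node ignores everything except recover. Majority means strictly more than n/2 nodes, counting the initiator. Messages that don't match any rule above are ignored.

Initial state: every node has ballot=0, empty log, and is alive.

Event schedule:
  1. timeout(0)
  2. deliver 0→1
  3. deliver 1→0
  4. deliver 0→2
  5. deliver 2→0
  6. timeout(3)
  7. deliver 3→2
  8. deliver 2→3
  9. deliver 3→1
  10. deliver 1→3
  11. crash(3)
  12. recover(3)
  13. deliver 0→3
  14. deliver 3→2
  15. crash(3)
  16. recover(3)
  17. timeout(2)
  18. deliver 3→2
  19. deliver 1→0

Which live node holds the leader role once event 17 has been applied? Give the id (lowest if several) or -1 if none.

0

e1 timeout(0): 0[cand,b=4,-]
e2 deliver 0→1: 1[foll,b=4,-]
e3 deliver 1→0: ·
e4 deliver 0→2: 2[foll,b=4,-]
e5 deliver 2→0: 0[lead,b=4,-]
e6 timeout(3): 3[cand,b=7,-]
e7 deliver 3→2: 2[foll,b=7,-]
e8 deliver 2→3: ·
e9 deliver 3→1: 1[foll,b=7,-]
e10 deliver 1→3: 3[lead,b=7,-]
e11 crash(3): 3[✗lead,b=7,-]
e12 recover(3): 3[foll,b=7,-]
e13 deliver 0→3: ·
e14 deliver 3→2: ·
e15 crash(3): 3[✗foll,b=7,-]
e16 recover(3): 3[foll,b=7,-]
e17 timeout(2): 2[cand,b=10,-]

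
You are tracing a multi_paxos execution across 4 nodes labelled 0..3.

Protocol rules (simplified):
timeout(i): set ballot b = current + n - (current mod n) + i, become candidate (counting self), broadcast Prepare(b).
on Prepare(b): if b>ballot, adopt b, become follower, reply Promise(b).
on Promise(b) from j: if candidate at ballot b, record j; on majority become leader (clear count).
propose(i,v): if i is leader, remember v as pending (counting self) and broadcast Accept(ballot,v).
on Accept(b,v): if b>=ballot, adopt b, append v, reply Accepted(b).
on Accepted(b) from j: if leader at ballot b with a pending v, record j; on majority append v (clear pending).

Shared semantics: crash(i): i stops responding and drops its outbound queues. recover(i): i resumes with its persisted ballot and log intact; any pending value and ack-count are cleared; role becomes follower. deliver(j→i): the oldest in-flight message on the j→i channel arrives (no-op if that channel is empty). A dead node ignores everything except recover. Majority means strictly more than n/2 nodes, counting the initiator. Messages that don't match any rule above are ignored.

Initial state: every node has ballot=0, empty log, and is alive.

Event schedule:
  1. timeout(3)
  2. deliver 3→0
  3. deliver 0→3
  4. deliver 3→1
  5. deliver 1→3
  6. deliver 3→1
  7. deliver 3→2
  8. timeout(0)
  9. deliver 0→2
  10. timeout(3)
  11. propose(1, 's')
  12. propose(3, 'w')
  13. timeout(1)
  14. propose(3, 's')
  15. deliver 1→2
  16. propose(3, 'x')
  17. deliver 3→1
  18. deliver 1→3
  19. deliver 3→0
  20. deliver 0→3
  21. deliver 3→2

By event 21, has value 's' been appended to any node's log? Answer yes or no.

no

1. timeout(3):  <3:cand b7 ->
2. deliver 3→0:  <0:foll b7 ->
3. deliver 0→3:  nop
4. deliver 3→1:  <1:foll b7 ->
5. deliver 1→3:  <3:lead b7 ->
6. deliver 3→1:  nop
7. deliver 3→2:  <2:foll b7 ->
8. timeout(0):  <0:cand b8 ->
9. deliver 0→2:  <2:foll b8 ->
10. timeout(3):  <3:cand b11 ->
11. propose(1,'s'):  nop
12. propose(3,'w'):  nop
13. timeout(1):  <1:cand b9 ->
14. propose(3,'s'):  nop
15. deliver 1→2:  <2:foll b9 ->
16. propose(3,'x'):  nop
17. deliver 3→1:  <1:foll b11 ->
18. deliver 1→3:  nop
19. deliver 3→0:  <0:foll b11 ->
20. deliver 0→3:  nop
21. deliver 3→2:  <2:foll b11 ->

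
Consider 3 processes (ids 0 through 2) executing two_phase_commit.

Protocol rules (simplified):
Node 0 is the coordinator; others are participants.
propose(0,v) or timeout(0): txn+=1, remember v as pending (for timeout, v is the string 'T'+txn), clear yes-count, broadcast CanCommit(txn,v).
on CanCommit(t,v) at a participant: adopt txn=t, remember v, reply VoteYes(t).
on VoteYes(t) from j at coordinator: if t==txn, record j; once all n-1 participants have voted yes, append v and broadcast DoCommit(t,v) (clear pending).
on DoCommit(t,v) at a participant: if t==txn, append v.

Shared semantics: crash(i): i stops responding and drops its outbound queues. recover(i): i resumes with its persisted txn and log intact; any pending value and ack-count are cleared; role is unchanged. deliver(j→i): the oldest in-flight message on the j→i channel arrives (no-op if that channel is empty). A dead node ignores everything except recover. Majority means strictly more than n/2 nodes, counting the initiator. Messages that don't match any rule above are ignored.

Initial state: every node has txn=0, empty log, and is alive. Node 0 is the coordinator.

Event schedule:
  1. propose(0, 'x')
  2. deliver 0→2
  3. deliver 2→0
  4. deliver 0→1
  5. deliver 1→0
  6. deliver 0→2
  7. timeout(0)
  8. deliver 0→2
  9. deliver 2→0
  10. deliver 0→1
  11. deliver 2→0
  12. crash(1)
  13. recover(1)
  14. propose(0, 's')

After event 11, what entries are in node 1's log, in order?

1. propose(0,'x'):  <0:coor t1 ->
2. deliver 0→2:  <2:part t1 ->
3. deliver 2→0:  nop
4. deliver 0→1:  <1:part t1 ->
5. deliver 1→0:  <0:coor t1 x>
6. deliver 0→2:  <2:part t1 x>
7. timeout(0):  <0:coor t2 x>
8. deliver 0→2:  <2:part t2 x>
9. deliver 2→0:  nop
10. deliver 0→1:  <1:part t1 x>
11. deliver 2→0:  nop

x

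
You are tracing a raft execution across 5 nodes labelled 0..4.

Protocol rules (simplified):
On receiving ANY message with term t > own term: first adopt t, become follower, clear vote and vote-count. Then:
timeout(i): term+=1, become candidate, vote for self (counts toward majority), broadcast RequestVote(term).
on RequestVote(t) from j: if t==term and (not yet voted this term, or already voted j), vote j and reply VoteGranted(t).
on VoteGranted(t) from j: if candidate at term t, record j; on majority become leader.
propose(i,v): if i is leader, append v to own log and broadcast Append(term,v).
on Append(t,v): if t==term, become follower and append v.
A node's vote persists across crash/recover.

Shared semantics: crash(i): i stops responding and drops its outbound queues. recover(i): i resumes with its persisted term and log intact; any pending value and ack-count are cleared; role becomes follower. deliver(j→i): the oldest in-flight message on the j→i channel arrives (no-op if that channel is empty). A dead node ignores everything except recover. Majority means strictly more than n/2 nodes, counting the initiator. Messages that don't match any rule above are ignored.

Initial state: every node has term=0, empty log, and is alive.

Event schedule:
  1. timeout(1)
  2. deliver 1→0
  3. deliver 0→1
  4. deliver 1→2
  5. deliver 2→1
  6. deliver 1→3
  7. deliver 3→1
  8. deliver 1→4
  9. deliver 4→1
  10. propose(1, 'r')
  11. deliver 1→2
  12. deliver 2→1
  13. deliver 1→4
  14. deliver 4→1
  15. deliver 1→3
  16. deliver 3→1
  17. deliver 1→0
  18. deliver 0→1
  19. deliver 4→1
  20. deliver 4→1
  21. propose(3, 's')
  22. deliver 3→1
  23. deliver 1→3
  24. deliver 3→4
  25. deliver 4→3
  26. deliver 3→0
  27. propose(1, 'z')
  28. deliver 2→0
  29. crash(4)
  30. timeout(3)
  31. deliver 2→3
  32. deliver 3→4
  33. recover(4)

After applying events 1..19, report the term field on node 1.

[1] timeout(1) → N1(cand t1 [-])
[2] deliver 1→0 → N0(foll t1 [-])
[3] deliver 0→1 → ∅
[4] deliver 1→2 → N2(foll t1 [-])
[5] deliver 2→1 → N1(lead t1 [-])
[6] deliver 1→3 → N3(foll t1 [-])
[7] deliver 3→1 → ∅
[8] deliver 1→4 → N4(foll t1 [-])
[9] deliver 4→1 → ∅
[10] propose(1,'r') → N1(lead t1 [r])
[11] deliver 1→2 → N2(foll t1 [r])
[12] deliver 2→1 → ∅
[13] deliver 1→4 → N4(foll t1 [r])
[14] deliver 4→1 → ∅
[15] deliver 1→3 → N3(foll t1 [r])
[16] deliver 3→1 → ∅
[17] deliver 1→0 → N0(foll t1 [r])
[18] deliver 0→1 → ∅
[19] deliver 4→1 → ∅

1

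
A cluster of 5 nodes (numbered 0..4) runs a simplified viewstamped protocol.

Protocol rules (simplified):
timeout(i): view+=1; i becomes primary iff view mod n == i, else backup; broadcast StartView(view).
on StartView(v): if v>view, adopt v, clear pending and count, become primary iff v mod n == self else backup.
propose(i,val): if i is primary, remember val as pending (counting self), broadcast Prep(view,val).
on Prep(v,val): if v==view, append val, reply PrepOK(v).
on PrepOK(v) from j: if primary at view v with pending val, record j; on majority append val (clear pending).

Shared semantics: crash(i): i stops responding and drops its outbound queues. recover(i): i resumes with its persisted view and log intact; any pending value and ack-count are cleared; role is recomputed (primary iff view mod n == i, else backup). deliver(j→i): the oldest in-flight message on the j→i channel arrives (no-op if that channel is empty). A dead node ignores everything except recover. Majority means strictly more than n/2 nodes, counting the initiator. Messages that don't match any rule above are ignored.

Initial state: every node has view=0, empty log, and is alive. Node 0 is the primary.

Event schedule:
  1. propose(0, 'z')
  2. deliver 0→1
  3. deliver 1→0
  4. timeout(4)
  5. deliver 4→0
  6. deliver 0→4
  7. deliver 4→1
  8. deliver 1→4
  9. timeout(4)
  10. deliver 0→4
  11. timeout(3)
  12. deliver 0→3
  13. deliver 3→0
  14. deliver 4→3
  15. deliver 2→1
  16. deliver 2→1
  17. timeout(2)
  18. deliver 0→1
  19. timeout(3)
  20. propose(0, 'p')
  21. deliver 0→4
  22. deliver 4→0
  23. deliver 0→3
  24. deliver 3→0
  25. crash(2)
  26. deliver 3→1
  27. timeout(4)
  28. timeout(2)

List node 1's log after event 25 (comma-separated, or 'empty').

z

step 1 propose(0,'z'): —
step 2 deliver 0→1: 1={back,v=0,log=z}
step 3 deliver 1→0: —
step 4 timeout(4): 4={back,v=1,log=-}
step 5 deliver 4→0: 0={back,v=1,log=-}
step 6 deliver 0→4: —
step 7 deliver 4→1: 1={prim,v=1,log=z}
step 8 deliver 1→4: —
step 9 timeout(4): 4={back,v=2,log=-}
step 10 deliver 0→4: —
step 11 timeout(3): 3={back,v=1,log=-}
step 12 deliver 0→3: —
step 13 deliver 3→0: —
step 14 deliver 4→3: —
step 15 deliver 2→1: —
step 16 deliver 2→1: —
step 17 timeout(2): 2={back,v=1,log=-}
step 18 deliver 0→1: —
step 19 timeout(3): 3={back,v=2,log=-}
step 20 propose(0,'p'): —
step 21 deliver 0→4: —
step 22 deliver 4→0: 0={back,v=2,log=-}
step 23 deliver 0→3: —
step 24 deliver 3→0: —
step 25 crash(2): 2={✗back,v=1,log=-}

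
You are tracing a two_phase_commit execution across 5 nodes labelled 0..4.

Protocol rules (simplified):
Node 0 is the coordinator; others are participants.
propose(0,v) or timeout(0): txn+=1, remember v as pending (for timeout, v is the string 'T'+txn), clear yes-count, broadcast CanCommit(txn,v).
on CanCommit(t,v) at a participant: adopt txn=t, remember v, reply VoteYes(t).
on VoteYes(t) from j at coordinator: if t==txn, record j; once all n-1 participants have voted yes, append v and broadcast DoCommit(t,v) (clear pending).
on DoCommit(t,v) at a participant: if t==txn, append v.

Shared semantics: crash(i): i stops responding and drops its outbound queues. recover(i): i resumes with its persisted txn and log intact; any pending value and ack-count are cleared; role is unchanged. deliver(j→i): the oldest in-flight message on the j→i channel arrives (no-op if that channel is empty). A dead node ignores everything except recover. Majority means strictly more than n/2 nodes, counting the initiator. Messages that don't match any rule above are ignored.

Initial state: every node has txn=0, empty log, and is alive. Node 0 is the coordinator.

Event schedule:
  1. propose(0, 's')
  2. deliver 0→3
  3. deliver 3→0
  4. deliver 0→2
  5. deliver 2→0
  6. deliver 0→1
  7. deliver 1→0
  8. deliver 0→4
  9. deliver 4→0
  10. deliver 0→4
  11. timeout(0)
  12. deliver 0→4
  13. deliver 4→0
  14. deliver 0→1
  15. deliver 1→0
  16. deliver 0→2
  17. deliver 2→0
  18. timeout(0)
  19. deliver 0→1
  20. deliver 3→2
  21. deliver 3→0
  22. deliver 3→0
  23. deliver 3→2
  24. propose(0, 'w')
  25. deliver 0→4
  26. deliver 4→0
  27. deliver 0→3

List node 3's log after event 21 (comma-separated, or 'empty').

empty

after 1 — propose(0,'s'): n0:coor/t1/[-]
after 2 — deliver 0→3: n3:part/t1/[-]
after 3 — deliver 3→0: ·
after 4 — deliver 0→2: n2:part/t1/[-]
after 5 — deliver 2→0: ·
after 6 — deliver 0→1: n1:part/t1/[-]
after 7 — deliver 1→0: ·
after 8 — deliver 0→4: n4:part/t1/[-]
after 9 — deliver 4→0: n0:coor/t1/[s]
after 10 — deliver 0→4: n4:part/t1/[s]
after 11 — timeout(0): n0:coor/t2/[s]
after 12 — deliver 0→4: n4:part/t2/[s]
after 13 — deliver 4→0: ·
after 14 — deliver 0→1: n1:part/t1/[s]
after 15 — deliver 1→0: ·
after 16 — deliver 0→2: n2:part/t1/[s]
after 17 — deliver 2→0: ·
after 18 — timeout(0): n0:coor/t3/[s]
after 19 — deliver 0→1: n1:part/t2/[s]
after 20 — deliver 3→2: ·
after 21 — deliver 3→0: ·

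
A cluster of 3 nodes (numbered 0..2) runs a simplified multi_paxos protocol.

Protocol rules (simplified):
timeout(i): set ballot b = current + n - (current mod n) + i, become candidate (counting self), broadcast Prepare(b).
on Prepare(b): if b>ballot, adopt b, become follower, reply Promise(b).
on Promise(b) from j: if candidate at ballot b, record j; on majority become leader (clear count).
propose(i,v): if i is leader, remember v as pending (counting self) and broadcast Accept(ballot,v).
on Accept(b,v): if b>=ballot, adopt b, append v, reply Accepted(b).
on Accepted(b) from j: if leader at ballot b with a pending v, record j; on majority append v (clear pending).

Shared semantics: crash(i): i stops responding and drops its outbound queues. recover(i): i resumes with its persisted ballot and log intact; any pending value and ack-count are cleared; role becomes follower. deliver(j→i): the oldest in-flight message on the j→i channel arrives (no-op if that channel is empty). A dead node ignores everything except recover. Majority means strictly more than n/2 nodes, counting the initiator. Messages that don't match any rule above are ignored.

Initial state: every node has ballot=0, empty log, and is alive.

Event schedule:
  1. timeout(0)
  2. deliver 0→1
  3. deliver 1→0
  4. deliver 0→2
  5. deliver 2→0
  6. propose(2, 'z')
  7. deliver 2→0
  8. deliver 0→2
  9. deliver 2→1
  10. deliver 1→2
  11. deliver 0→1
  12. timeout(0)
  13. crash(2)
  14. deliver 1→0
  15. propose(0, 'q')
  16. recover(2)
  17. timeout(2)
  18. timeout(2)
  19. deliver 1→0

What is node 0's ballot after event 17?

6

after 1 — timeout(0): n0:cand/b3/[-]
after 2 — deliver 0→1: n1:foll/b3/[-]
after 3 — deliver 1→0: n0:lead/b3/[-]
after 4 — deliver 0→2: n2:foll/b3/[-]
after 5 — deliver 2→0: ·
after 6 — propose(2,'z'): ·
after 7 — deliver 2→0: ·
after 8 — deliver 0→2: ·
after 9 — deliver 2→1: ·
after 10 — deliver 1→2: ·
after 11 — deliver 0→1: ·
after 12 — timeout(0): n0:cand/b6/[-]
after 13 — crash(2): n2:✗foll/b3/[-]
after 14 — deliver 1→0: ·
after 15 — propose(0,'q'): ·
after 16 — recover(2): n2:foll/b3/[-]
after 17 — timeout(2): n2:cand/b8/[-]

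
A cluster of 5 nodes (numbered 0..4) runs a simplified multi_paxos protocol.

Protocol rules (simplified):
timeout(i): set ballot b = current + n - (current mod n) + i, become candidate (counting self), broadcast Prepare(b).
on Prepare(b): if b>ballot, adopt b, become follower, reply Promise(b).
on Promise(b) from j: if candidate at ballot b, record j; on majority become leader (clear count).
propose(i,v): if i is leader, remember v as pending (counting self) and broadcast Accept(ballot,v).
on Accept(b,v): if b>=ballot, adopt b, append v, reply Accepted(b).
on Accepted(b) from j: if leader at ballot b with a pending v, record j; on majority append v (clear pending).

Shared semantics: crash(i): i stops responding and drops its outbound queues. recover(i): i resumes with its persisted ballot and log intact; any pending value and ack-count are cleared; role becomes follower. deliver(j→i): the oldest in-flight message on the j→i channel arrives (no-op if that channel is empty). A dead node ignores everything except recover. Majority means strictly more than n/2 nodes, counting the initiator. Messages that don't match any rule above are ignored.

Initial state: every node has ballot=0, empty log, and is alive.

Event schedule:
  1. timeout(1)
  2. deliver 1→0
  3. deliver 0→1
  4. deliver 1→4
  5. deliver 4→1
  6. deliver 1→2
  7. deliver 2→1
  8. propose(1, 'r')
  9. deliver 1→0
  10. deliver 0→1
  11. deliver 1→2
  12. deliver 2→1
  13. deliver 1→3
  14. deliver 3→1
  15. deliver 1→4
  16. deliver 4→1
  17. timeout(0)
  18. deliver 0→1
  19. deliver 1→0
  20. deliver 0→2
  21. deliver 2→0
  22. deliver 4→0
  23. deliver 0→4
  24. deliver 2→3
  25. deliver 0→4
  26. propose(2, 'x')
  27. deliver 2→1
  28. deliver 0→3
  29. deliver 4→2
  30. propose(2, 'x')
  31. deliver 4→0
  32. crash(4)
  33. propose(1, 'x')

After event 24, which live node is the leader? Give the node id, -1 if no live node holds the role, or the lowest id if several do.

1. timeout(1):  <1:cand b6 ->
2. deliver 1→0:  <0:foll b6 ->
3. deliver 0→1:  nop
4. deliver 1→4:  <4:foll b6 ->
5. deliver 4→1:  <1:lead b6 ->
6. deliver 1→2:  <2:foll b6 ->
7. deliver 2→1:  nop
8. propose(1,'r'):  nop
9. deliver 1→0:  <0:foll b6 r>
10. deliver 0→1:  nop
11. deliver 1→2:  <2:foll b6 r>
12. deliver 2→1:  <1:lead b6 r>
13. deliver 1→3:  <3:foll b6 ->
14. deliver 3→1:  nop
15. deliver 1→4:  <4:foll b6 r>
16. deliver 4→1:  nop
17. timeout(0):  <0:cand b10 r>
18. deliver 0→1:  <1:foll b10 r>
19. deliver 1→0:  nop
20. deliver 0→2:  <2:foll b10 r>
21. deliver 2→0:  <0:lead b10 r>
22. deliver 4→0:  nop
23. deliver 0→4:  <4:foll b10 r>
24. deliver 2→3:  nop

0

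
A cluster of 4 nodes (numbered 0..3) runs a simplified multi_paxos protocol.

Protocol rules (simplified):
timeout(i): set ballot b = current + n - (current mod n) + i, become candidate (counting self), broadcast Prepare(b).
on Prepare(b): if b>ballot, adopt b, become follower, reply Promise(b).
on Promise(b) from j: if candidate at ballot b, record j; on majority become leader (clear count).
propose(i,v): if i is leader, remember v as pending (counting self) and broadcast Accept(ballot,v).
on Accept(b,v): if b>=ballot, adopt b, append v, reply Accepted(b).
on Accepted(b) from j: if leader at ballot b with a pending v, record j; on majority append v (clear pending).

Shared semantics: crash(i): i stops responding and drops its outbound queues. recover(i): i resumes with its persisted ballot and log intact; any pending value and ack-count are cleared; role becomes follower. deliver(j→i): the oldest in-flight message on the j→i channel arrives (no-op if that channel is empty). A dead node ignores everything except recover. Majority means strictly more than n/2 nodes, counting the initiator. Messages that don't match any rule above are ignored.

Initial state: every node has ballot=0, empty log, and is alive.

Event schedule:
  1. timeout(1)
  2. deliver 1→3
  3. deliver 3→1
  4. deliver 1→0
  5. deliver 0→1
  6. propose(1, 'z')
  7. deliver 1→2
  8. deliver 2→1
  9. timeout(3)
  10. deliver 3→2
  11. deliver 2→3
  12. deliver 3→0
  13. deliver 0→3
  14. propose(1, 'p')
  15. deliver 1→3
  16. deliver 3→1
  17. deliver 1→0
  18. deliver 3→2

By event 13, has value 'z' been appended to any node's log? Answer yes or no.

no

1. timeout(1):  <1:cand b5 ->
2. deliver 1→3:  <3:foll b5 ->
3. deliver 3→1:  nop
4. deliver 1→0:  <0:foll b5 ->
5. deliver 0→1:  <1:lead b5 ->
6. propose(1,'z'):  nop
7. deliver 1→2:  <2:foll b5 ->
8. deliver 2→1:  nop
9. timeout(3):  <3:cand b11 ->
10. deliver 3→2:  <2:foll b11 ->
11. deliver 2→3:  nop
12. deliver 3→0:  <0:foll b11 ->
13. deliver 0→3:  <3:lead b11 ->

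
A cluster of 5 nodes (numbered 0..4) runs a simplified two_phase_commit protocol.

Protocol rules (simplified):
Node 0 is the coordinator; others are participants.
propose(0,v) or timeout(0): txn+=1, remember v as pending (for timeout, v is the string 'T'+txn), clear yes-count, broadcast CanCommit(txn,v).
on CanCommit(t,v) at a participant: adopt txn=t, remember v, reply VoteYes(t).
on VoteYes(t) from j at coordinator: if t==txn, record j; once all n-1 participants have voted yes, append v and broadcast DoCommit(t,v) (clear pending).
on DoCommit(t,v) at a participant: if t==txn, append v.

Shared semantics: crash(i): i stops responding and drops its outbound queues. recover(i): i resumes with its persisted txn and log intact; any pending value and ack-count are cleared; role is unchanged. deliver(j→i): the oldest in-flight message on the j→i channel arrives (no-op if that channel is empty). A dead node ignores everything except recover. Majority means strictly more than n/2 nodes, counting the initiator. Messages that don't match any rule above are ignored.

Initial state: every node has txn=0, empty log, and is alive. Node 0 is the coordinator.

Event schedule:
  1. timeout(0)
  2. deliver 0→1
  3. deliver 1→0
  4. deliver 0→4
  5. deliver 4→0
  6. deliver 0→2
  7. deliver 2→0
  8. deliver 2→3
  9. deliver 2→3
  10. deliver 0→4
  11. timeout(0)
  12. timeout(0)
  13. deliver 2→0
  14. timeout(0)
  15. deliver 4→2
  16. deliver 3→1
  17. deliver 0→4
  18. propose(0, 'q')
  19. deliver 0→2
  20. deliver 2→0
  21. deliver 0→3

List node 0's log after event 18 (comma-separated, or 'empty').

[1] timeout(0) → N0(coor t1 [-])
[2] deliver 0→1 → N1(part t1 [-])
[3] deliver 1→0 → ∅
[4] deliver 0→4 → N4(part t1 [-])
[5] deliver 4→0 → ∅
[6] deliver 0→2 → N2(part t1 [-])
[7] deliver 2→0 → ∅
[8] deliver 2→3 → ∅
[9] deliver 2→3 → ∅
[10] deliver 0→4 → ∅
[11] timeout(0) → N0(coor t2 [-])
[12] timeout(0) → N0(coor t3 [-])
[13] deliver 2→0 → ∅
[14] timeout(0) → N0(coor t4 [-])
[15] deliver 4→2 → ∅
[16] deliver 3→1 → ∅
[17] deliver 0→4 → N4(part t2 [-])
[18] propose(0,'q') → N0(coor t5 [-])

empty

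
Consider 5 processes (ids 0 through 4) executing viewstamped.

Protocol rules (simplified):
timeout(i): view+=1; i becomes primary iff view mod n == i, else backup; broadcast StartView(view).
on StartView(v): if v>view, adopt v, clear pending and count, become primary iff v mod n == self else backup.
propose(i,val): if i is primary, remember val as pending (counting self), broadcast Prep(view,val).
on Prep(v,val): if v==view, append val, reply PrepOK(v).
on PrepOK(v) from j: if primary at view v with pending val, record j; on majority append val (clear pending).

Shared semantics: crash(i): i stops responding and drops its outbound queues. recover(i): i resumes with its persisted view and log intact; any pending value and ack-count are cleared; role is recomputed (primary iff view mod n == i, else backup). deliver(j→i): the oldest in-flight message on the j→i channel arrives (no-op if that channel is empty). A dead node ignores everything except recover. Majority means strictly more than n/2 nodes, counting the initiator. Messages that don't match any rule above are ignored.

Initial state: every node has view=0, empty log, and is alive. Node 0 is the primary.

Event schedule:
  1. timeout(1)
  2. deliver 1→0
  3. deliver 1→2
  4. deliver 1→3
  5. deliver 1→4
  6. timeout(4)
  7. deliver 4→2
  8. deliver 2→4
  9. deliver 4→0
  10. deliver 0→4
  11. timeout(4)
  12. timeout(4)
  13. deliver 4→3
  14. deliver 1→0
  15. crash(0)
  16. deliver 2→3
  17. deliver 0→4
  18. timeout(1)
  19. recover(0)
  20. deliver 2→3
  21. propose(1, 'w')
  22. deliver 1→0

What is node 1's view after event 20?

2

[1] timeout(1) → N1(prim v1 [-])
[2] deliver 1→0 → N0(back v1 [-])
[3] deliver 1→2 → N2(back v1 [-])
[4] deliver 1→3 → N3(back v1 [-])
[5] deliver 1→4 → N4(back v1 [-])
[6] timeout(4) → N4(back v2 [-])
[7] deliver 4→2 → N2(prim v2 [-])
[8] deliver 2→4 → ∅
[9] deliver 4→0 → N0(back v2 [-])
[10] deliver 0→4 → ∅
[11] timeout(4) → N4(back v3 [-])
[12] timeout(4) → N4(prim v4 [-])
[13] deliver 4→3 → N3(back v2 [-])
[14] deliver 1→0 → ∅
[15] crash(0) → N0(✗back v2 [-])
[16] deliver 2→3 → ∅
[17] deliver 0→4 → ∅
[18] timeout(1) → N1(back v2 [-])
[19] recover(0) → N0(back v2 [-])
[20] deliver 2→3 → ∅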